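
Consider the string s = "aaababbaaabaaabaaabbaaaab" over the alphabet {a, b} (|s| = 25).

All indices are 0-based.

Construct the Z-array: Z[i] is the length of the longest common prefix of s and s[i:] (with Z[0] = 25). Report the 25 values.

Z[0]=25
i=1: i≥r, start 0; Z[1]=2 scan→box=[1,3)
i=2: min(r-i=1, Z[1]=2)=1; Z[2]=1
i=3: i≥r, start 0; Z[3]=0
i=4: i≥r, start 0; Z[4]=1 scan→box=[4,5)
i=5: i≥r, start 0; Z[5]=0
i=6: i≥r, start 0; Z[6]=0
i=7: i≥r, start 0; Z[7]=5 scan→box=[7,12)
i=8: min(r-i=4, Z[1]=2)=2; Z[8]=2
i=9: min(r-i=3, Z[2]=1)=1; Z[9]=1
i=10: min(r-i=2, Z[3]=0)=0; Z[10]=0
i=11: min(r-i=1, Z[4]=1)=1; Z[11]=5 scan→box=[11,16)
i=12: min(r-i=4, Z[1]=2)=2; Z[12]=2
i=13: min(r-i=3, Z[2]=1)=1; Z[13]=1
i=14: min(r-i=2, Z[3]=0)=0; Z[14]=0
i=15: min(r-i=1, Z[4]=1)=1; Z[15]=4 scan→box=[15,19)
i=16: min(r-i=3, Z[1]=2)=2; Z[16]=2
i=17: min(r-i=2, Z[2]=1)=1; Z[17]=1
i=18: min(r-i=1, Z[3]=0)=0; Z[18]=0
i=19: i≥r, start 0; Z[19]=0
i=20: i≥r, start 0; Z[20]=3 scan→box=[20,23)
i=21: min(r-i=2, Z[1]=2)=2; Z[21]=4 scan→box=[21,25)
i=22: min(r-i=3, Z[1]=2)=2; Z[22]=2
i=23: min(r-i=2, Z[2]=1)=1; Z[23]=1
i=24: min(r-i=1, Z[3]=0)=0; Z[24]=0

[25, 2, 1, 0, 1, 0, 0, 5, 2, 1, 0, 5, 2, 1, 0, 4, 2, 1, 0, 0, 3, 4, 2, 1, 0]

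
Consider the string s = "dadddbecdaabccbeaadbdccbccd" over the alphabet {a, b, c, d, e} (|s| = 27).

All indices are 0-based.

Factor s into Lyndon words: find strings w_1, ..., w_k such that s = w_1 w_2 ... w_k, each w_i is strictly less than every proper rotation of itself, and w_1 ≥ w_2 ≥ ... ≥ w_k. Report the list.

emit factor 1: 'd' (i=0, period=1)
emit factor 2: 'adddbecd' (i=1, period=8)
emit factor 3: 'aabccbeaadbdccbccd' (i=9, period=18)

["d", "adddbecd", "aabccbeaadbdccbccd"]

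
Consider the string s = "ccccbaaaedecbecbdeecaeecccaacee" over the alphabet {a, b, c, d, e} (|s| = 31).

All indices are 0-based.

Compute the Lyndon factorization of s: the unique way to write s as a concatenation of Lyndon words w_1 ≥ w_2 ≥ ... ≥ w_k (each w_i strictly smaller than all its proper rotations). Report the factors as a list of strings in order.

["c", "c", "c", "c", "b", "aaaedecbecbdeecaeecccaacee"]

emit factor 1: 'c' (i=0, period=1)
emit factor 2: 'c' (i=1, period=1)
emit factor 3: 'c' (i=2, period=1)
emit factor 4: 'c' (i=3, period=1)
emit factor 5: 'b' (i=4, period=1)
emit factor 6: 'aaaedecbecbdeecaeecccaacee' (i=5, period=26)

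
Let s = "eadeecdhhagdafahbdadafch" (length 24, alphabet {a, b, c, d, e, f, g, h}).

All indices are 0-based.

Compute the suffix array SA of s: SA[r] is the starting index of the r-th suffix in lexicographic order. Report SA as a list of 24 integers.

[18, 1, 12, 20, 9, 14, 16, 5, 22, 17, 11, 19, 2, 6, 0, 4, 3, 13, 21, 10, 23, 8, 15, 7]

rank→(start, suffix):
  0 → (18, 'adafch')
  1 → (1, 'adeecdhhagdafahbdadafch')
  2 → (12, 'afahbdadafch')
  3 → (20, 'afch')
  4 → (9, 'agdafahbdadafch')
  5 → (14, 'ahbdadafch')
  6 → (16, 'bdadafch')
  7 → (5, 'cdhhagdafahbdadafch')
  8 → (22, 'ch')
  9 → (17, 'dadafch')
  10 → (11, 'dafahbdadafch')
  11 → (19, 'dafch')
  12 → (2, 'deecdhhagdafahbdadafch')
  13 → (6, 'dhhagdafahbdadafch')
  14 → (0, 'eadeecdhhagdafahbdadafch')
  15 → (4, 'ecdhhagdafahbdadafch')
  16 → (3, 'eecdhhagdafahbdadafch')
  17 → (13, 'fahbdadafch')
  18 → (21, 'fch')
  19 → (10, 'gdafahbdadafch')
  20 → (23, 'h')
  21 → (8, 'hagdafahbdadafch')
  22 → (15, 'hbdadafch')
  23 → (7, 'hhagdafahbdadafch')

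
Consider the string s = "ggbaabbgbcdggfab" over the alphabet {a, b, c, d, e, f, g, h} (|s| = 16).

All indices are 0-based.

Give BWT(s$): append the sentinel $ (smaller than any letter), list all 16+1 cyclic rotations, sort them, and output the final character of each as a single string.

rank  rotation           last
    0  $ggbaabbgbcdggfab  b
    1  aabbgbcdggfab$ggb  b
    2  ab$ggbaabbgbcdggf  f
    3  abbgbcdggfab$ggba  a
    4  b$ggbaabbgbcdggfa  a
    5  baabbgbcdggfab$gg  g
    6  bbgbcdggfab$ggbaa  a
    7  bcdggfab$ggbaabbg  g
    8  bgbcdggfab$ggbaab  b
    9  cdggfab$ggbaabbgb  b
   10  dggfab$ggbaabbgbc  c
   11  fab$ggbaabbgbcdgg  g
   12  gbaabbgbcdggfab$g  g
   13  gbcdggfab$ggbaabb  b
   14  gfab$ggbaabbgbcdg  g
   15  ggbaabbgbcdggfab$  $
   16  ggfab$ggbaabbgbcd  d

bbfaagagbbcggbg$d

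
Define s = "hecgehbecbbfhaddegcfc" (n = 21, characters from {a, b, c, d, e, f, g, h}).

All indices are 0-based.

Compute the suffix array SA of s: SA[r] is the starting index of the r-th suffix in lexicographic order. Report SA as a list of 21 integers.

[13, 9, 6, 10, 20, 8, 18, 2, 14, 15, 7, 1, 16, 4, 19, 11, 17, 3, 12, 5, 0]

sorted suffixes:
  #0 SA[0]=13  'addegcfc'
  #1 SA[1]=9  'bbfhaddegcfc'
  #2 SA[2]=6  'becbbfhaddegcfc'
  #3 SA[3]=10  'bfhaddegcfc'
  #4 SA[4]=20  'c'
  #5 SA[5]=8  'cbbfhaddegcfc'
  #6 SA[6]=18  'cfc'
  #7 SA[7]=2  'cgehbecbbfhaddegcfc'
  #8 SA[8]=14  'ddegcfc'
  #9 SA[9]=15  'degcfc'
  #10 SA[10]=7  'ecbbfhaddegcfc'
  #11 SA[11]=1  'ecgehbecbbfhaddegcfc'
  #12 SA[12]=16  'egcfc'
  #13 SA[13]=4  'ehbecbbfhaddegcfc'
  #14 SA[14]=19  'fc'
  #15 SA[15]=11  'fhaddegcfc'
  #16 SA[16]=17  'gcfc'
  #17 SA[17]=3  'gehbecbbfhaddegcfc'
  #18 SA[18]=12  'haddegcfc'
  #19 SA[19]=5  'hbecbbfhaddegcfc'
  #20 SA[20]=0  'hecgehbecbbfhaddegcfc'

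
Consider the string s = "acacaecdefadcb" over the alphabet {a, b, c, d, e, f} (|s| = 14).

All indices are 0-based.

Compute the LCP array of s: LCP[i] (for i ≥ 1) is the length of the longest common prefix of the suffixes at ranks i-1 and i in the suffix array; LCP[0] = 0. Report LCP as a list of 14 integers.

sorted suffixes:
  #0 SA[0]=0  'acacaecdefadcb'
  #1 SA[1]=2  'acaecdefadcb'
  #2 SA[2]=10  'adcb'
  #3 SA[3]=4  'aecdefadcb'
  #4 SA[4]=13  'b'
  #5 SA[5]=1  'cacaecdefadcb'
  #6 SA[6]=3  'caecdefadcb'
  #7 SA[7]=12  'cb'
  #8 SA[8]=6  'cdefadcb'
  #9 SA[9]=11  'dcb'
  #10 SA[10]=7  'defadcb'
  #11 SA[11]=5  'ecdefadcb'
  #12 SA[12]=8  'efadcb'
  #13 SA[13]=9  'fadcb'

SA = [0, 2, 10, 4, 13, 1, 3, 12, 6, 11, 7, 5, 8, 9]
i: (SA[i-1],SA[i]) lcp shared
  1: (0,2) 3 'aca'
  2: (2,10) 1 'a'
  3: (10,4) 1 'a'
  4: (4,13) 0 ''
  5: (13,1) 0 ''
  6: (1,3) 2 'ca'
  7: (3,12) 1 'c'
  8: (12,6) 1 'c'
  9: (6,11) 0 ''
  10: (11,7) 1 'd'
  11: (7,5) 0 ''
  12: (5,8) 1 'e'
  13: (8,9) 0 ''

[0, 3, 1, 1, 0, 0, 2, 1, 1, 0, 1, 0, 1, 0]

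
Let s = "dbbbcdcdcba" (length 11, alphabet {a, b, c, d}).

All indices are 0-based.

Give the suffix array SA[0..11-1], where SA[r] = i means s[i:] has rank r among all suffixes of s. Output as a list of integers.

sorted suffixes:
  #0 SA[0]=10  'a'
  #1 SA[1]=9  'ba'
  #2 SA[2]=1  'bbbcdcdcba'
  #3 SA[3]=2  'bbcdcdcba'
  #4 SA[4]=3  'bcdcdcba'
  #5 SA[5]=8  'cba'
  #6 SA[6]=6  'cdcba'
  #7 SA[7]=4  'cdcdcba'
  #8 SA[8]=0  'dbbbcdcdcba'
  #9 SA[9]=7  'dcba'
  #10 SA[10]=5  'dcdcba'

[10, 9, 1, 2, 3, 8, 6, 4, 0, 7, 5]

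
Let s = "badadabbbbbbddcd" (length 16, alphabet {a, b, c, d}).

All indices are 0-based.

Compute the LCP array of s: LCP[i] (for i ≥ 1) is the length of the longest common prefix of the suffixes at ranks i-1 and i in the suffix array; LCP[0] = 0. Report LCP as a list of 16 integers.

sorted suffixes:
  #0 SA[0]=5  'abbbbbbddcd'
  #1 SA[1]=3  'adabbbbbbddcd'
  #2 SA[2]=1  'adadabbbbbbddcd'
  #3 SA[3]=0  'badadabbbbbbddcd'
  #4 SA[4]=6  'bbbbbbddcd'
  #5 SA[5]=7  'bbbbbddcd'
  #6 SA[6]=8  'bbbbddcd'
  #7 SA[7]=9  'bbbddcd'
  #8 SA[8]=10  'bbddcd'
  #9 SA[9]=11  'bddcd'
  #10 SA[10]=14  'cd'
  #11 SA[11]=15  'd'
  #12 SA[12]=4  'dabbbbbbddcd'
  #13 SA[13]=2  'dadabbbbbbddcd'
  #14 SA[14]=13  'dcd'
  #15 SA[15]=12  'ddcd'

SA = [5, 3, 1, 0, 6, 7, 8, 9, 10, 11, 14, 15, 4, 2, 13, 12]
i: (SA[i-1],SA[i]) lcp shared
  1: (5,3) 1 'a'
  2: (3,1) 3 'ada'
  3: (1,0) 0 ''
  4: (0,6) 1 'b'
  5: (6,7) 5 'bbbbb'
  6: (7,8) 4 'bbbb'
  7: (8,9) 3 'bbb'
  8: (9,10) 2 'bb'
  9: (10,11) 1 'b'
  10: (11,14) 0 ''
  11: (14,15) 0 ''
  12: (15,4) 1 'd'
  13: (4,2) 2 'da'
  14: (2,13) 1 'd'
  15: (13,12) 1 'd'

[0, 1, 3, 0, 1, 5, 4, 3, 2, 1, 0, 0, 1, 2, 1, 1]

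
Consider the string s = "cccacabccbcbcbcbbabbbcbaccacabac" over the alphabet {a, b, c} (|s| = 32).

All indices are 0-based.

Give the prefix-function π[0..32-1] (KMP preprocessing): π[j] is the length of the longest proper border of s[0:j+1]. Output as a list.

π[0] = 0
j=1 s[j]='c': π[1]=1 (border 'c')
j=2 s[j]='c': π[2]=2 (border 'cc')
j=3 s[j]='a': k: 2→1→0; π[3]=0 (border '')
j=4 s[j]='c': π[4]=1 (border 'c')
j=5 s[j]='a': k: 1→0; π[5]=0 (border '')
j=6 s[j]='b': π[6]=0 (border '')
j=7 s[j]='c': π[7]=1 (border 'c')
j=8 s[j]='c': π[8]=2 (border 'cc')
j=9 s[j]='b': k: 2→1→0; π[9]=0 (border '')
j=10 s[j]='c': π[10]=1 (border 'c')
j=11 s[j]='b': k: 1→0; π[11]=0 (border '')
j=12 s[j]='c': π[12]=1 (border 'c')
j=13 s[j]='b': k: 1→0; π[13]=0 (border '')
j=14 s[j]='c': π[14]=1 (border 'c')
j=15 s[j]='b': k: 1→0; π[15]=0 (border '')
j=16 s[j]='b': π[16]=0 (border '')
j=17 s[j]='a': π[17]=0 (border '')
j=18 s[j]='b': π[18]=0 (border '')
j=19 s[j]='b': π[19]=0 (border '')
j=20 s[j]='b': π[20]=0 (border '')
j=21 s[j]='c': π[21]=1 (border 'c')
j=22 s[j]='b': k: 1→0; π[22]=0 (border '')
j=23 s[j]='a': π[23]=0 (border '')
j=24 s[j]='c': π[24]=1 (border 'c')
j=25 s[j]='c': π[25]=2 (border 'cc')
j=26 s[j]='a': k: 2→1→0; π[26]=0 (border '')
j=27 s[j]='c': π[27]=1 (border 'c')
j=28 s[j]='a': k: 1→0; π[28]=0 (border '')
j=29 s[j]='b': π[29]=0 (border '')
j=30 s[j]='a': π[30]=0 (border '')
j=31 s[j]='c': π[31]=1 (border 'c')

[0, 1, 2, 0, 1, 0, 0, 1, 2, 0, 1, 0, 1, 0, 1, 0, 0, 0, 0, 0, 0, 1, 0, 0, 1, 2, 0, 1, 0, 0, 0, 1]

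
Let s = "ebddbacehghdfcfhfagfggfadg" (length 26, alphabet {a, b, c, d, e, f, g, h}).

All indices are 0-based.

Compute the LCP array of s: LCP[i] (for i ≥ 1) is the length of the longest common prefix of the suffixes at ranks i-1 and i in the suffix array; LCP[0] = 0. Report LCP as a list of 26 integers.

[0, 1, 1, 0, 1, 0, 1, 0, 1, 1, 1, 0, 1, 0, 2, 1, 1, 1, 0, 1, 2, 1, 1, 0, 1, 1]

sorted suffixes:
  #0 SA[0]=5  'acehghdfcfhfagfggfadg'
  #1 SA[1]=23  'adg'
  #2 SA[2]=17  'agfggfadg'
  #3 SA[3]=4  'bacehghdfcfhfagfggfadg'
  #4 SA[4]=1  'bddbacehghdfcfhfagfggfadg'
  #5 SA[5]=6  'cehghdfcfhfagfggfadg'
  #6 SA[6]=13  'cfhfagfggfadg'
  #7 SA[7]=3  'dbacehghdfcfhfagfggfadg'
  #8 SA[8]=2  'ddbacehghdfcfhfagfggfadg'
  #9 SA[9]=11  'dfcfhfagfggfadg'
  #10 SA[10]=24  'dg'
  #11 SA[11]=0  'ebddbacehghdfcfhfagfggfadg'
  #12 SA[12]=7  'ehghdfcfhfagfggfadg'
  #13 SA[13]=22  'fadg'
  #14 SA[14]=16  'fagfggfadg'
  #15 SA[15]=12  'fcfhfagfggfadg'
  #16 SA[16]=19  'fggfadg'
  #17 SA[17]=14  'fhfagfggfadg'
  #18 SA[18]=25  'g'
  #19 SA[19]=21  'gfadg'
  #20 SA[20]=18  'gfggfadg'
  #21 SA[21]=20  'ggfadg'
  #22 SA[22]=9  'ghdfcfhfagfggfadg'
  #23 SA[23]=10  'hdfcfhfagfggfadg'
  #24 SA[24]=15  'hfagfggfadg'
  #25 SA[25]=8  'hghdfcfhfagfggfadg'

SA = [5, 23, 17, 4, 1, 6, 13, 3, 2, 11, 24, 0, 7, 22, 16, 12, 19, 14, 25, 21, 18, 20, 9, 10, 15, 8]
i: (SA[i-1],SA[i]) lcp shared
  1: (5,23) 1 'a'
  2: (23,17) 1 'a'
  3: (17,4) 0 ''
  4: (4,1) 1 'b'
  5: (1,6) 0 ''
  6: (6,13) 1 'c'
  7: (13,3) 0 ''
  8: (3,2) 1 'd'
  9: (2,11) 1 'd'
  10: (11,24) 1 'd'
  11: (24,0) 0 ''
  12: (0,7) 1 'e'
  13: (7,22) 0 ''
  14: (22,16) 2 'fa'
  15: (16,12) 1 'f'
  16: (12,19) 1 'f'
  17: (19,14) 1 'f'
  18: (14,25) 0 ''
  19: (25,21) 1 'g'
  20: (21,18) 2 'gf'
  21: (18,20) 1 'g'
  22: (20,9) 1 'g'
  23: (9,10) 0 ''
  24: (10,15) 1 'h'
  25: (15,8) 1 'h'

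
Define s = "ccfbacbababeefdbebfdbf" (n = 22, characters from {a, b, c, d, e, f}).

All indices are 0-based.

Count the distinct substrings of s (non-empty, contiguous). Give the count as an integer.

rank→(start, suffix):
  0 → (7, 'ababeefdbebfdbf')
  1 → (9, 'abeefdbebfdbf')
  2 → (4, 'acbababeefdbebfdbf')
  3 → (6, 'bababeefdbebfdbf')
  4 → (8, 'babeefdbebfdbf')
  5 → (3, 'bacbababeefdbebfdbf')
  6 → (15, 'bebfdbf')
  7 → (10, 'beefdbebfdbf')
  8 → (20, 'bf')
  9 → (17, 'bfdbf')
  10 → (5, 'cbababeefdbebfdbf')
  11 → (0, 'ccfbacbababeefdbebfdbf')
  12 → (1, 'cfbacbababeefdbebfdbf')
  13 → (14, 'dbebfdbf')
  14 → (19, 'dbf')
  15 → (16, 'ebfdbf')
  16 → (11, 'eefdbebfdbf')
  17 → (12, 'efdbebfdbf')
  18 → (21, 'f')
  19 → (2, 'fbacbababeefdbebfdbf')
  20 → (13, 'fdbebfdbf')
  21 → (18, 'fdbf')

SA = [7, 9, 4, 6, 8, 3, 15, 10, 20, 17, 5, 0, 1, 14, 19, 16, 11, 12, 21, 2, 13, 18]
[i] adj suffixes → lcp
  [1] 7/9 → 2 ('ab')
  [2] 9/4 → 1 ('a')
  [3] 4/6 → 0 ('')
  [4] 6/8 → 3 ('bab')
  [5] 8/3 → 2 ('ba')
  [6] 3/15 → 1 ('b')
  [7] 15/10 → 2 ('be')
  [8] 10/20 → 1 ('b')
  [9] 20/17 → 2 ('bf')
  [10] 17/5 → 0 ('')
  [11] 5/0 → 1 ('c')
  [12] 0/1 → 1 ('c')
  [13] 1/14 → 0 ('')
  [14] 14/19 → 2 ('db')
  [15] 19/16 → 0 ('')
  [16] 16/11 → 1 ('e')
  [17] 11/12 → 1 ('e')
  [18] 12/21 → 0 ('')
  [19] 21/2 → 1 ('f')
  [20] 2/13 → 1 ('f')
  [21] 13/18 → 3 ('fdb')

n(n+1)/2 = 22·23/2 = 253
Σ LCP = 0 + 2 + 1 + 0 + 3 + 2 + 1 + 2 + 1 + 2 + 0 + 1 + 1 + 0 + 2 + 0 + 1 + 1 + 0 + 1 + 1 + 3 = 25
distinct = 253 − 25 = 228

228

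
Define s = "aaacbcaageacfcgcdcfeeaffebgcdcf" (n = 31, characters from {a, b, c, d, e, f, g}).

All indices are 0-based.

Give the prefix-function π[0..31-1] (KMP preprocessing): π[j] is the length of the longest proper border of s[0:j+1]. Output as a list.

π[0] = 0
j=1 s[j]='a': π[1]=1 (border 'a')
j=2 s[j]='a': π[2]=2 (border 'aa')
j=3 s[j]='c': k: 2→1→0; π[3]=0 (border '')
j=4 s[j]='b': π[4]=0 (border '')
j=5 s[j]='c': π[5]=0 (border '')
j=6 s[j]='a': π[6]=1 (border 'a')
j=7 s[j]='a': π[7]=2 (border 'aa')
j=8 s[j]='g': k: 2→1→0; π[8]=0 (border '')
j=9 s[j]='e': π[9]=0 (border '')
j=10 s[j]='a': π[10]=1 (border 'a')
j=11 s[j]='c': k: 1→0; π[11]=0 (border '')
j=12 s[j]='f': π[12]=0 (border '')
j=13 s[j]='c': π[13]=0 (border '')
j=14 s[j]='g': π[14]=0 (border '')
j=15 s[j]='c': π[15]=0 (border '')
j=16 s[j]='d': π[16]=0 (border '')
j=17 s[j]='c': π[17]=0 (border '')
j=18 s[j]='f': π[18]=0 (border '')
j=19 s[j]='e': π[19]=0 (border '')
j=20 s[j]='e': π[20]=0 (border '')
j=21 s[j]='a': π[21]=1 (border 'a')
j=22 s[j]='f': k: 1→0; π[22]=0 (border '')
j=23 s[j]='f': π[23]=0 (border '')
j=24 s[j]='e': π[24]=0 (border '')
j=25 s[j]='b': π[25]=0 (border '')
j=26 s[j]='g': π[26]=0 (border '')
j=27 s[j]='c': π[27]=0 (border '')
j=28 s[j]='d': π[28]=0 (border '')
j=29 s[j]='c': π[29]=0 (border '')
j=30 s[j]='f': π[30]=0 (border '')

[0, 1, 2, 0, 0, 0, 1, 2, 0, 0, 1, 0, 0, 0, 0, 0, 0, 0, 0, 0, 0, 1, 0, 0, 0, 0, 0, 0, 0, 0, 0]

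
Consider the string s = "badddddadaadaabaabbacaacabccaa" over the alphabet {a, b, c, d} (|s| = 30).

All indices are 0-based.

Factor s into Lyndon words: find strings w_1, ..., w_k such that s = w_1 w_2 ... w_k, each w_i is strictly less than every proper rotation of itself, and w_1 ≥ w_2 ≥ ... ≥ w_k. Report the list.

emit factor 1: 'b' (i=0, period=1)
emit factor 2: 'addddd' (i=1, period=6)
emit factor 3: 'ad' (i=7, period=2)
emit factor 4: 'aad' (i=9, period=3)
emit factor 5: 'aabaabbacaacabcc' (i=12, period=16)
emit factor 6: 'a' (i=28, period=1)
emit factor 7: 'a' (i=29, period=1)

["b", "addddd", "ad", "aad", "aabaabbacaacabcc", "a", "a"]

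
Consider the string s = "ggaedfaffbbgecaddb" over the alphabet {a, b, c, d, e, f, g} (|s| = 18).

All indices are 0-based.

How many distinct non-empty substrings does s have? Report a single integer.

160

rank | idx | suffix
   0 |  14 | addb
   1 |   2 | aedfaffbbgecaddb
   2 |   6 | affbbgecaddb
   3 |  17 | b
   4 |   9 | bbgecaddb
   5 |  10 | bgecaddb
   6 |  13 | caddb
   7 |  16 | db
   8 |  15 | ddb
   9 |   4 | dfaffbbgecaddb
  10 |  12 | ecaddb
  11 |   3 | edfaffbbgecaddb
  12 |   5 | faffbbgecaddb
  13 |   8 | fbbgecaddb
  14 |   7 | ffbbgecaddb
  15 |   1 | gaedfaffbbgecaddb
  16 |  11 | gecaddb
  17 |   0 | ggaedfaffbbgecaddb

SA = [14, 2, 6, 17, 9, 10, 13, 16, 15, 4, 12, 3, 5, 8, 7, 1, 11, 0]
[i] adj suffixes → lcp
  [1] 14/2 → 1 ('a')
  [2] 2/6 → 1 ('a')
  [3] 6/17 → 0 ('')
  [4] 17/9 → 1 ('b')
  [5] 9/10 → 1 ('b')
  [6] 10/13 → 0 ('')
  [7] 13/16 → 0 ('')
  [8] 16/15 → 1 ('d')
  [9] 15/4 → 1 ('d')
  [10] 4/12 → 0 ('')
  [11] 12/3 → 1 ('e')
  [12] 3/5 → 0 ('')
  [13] 5/8 → 1 ('f')
  [14] 8/7 → 1 ('f')
  [15] 7/1 → 0 ('')
  [16] 1/11 → 1 ('g')
  [17] 11/0 → 1 ('g')

n(n+1)/2 = 18·19/2 = 171
Σ LCP = 0 + 1 + 1 + 0 + 1 + 1 + 0 + 0 + 1 + 1 + 0 + 1 + 0 + 1 + 1 + 0 + 1 + 1 = 11
distinct = 171 − 11 = 160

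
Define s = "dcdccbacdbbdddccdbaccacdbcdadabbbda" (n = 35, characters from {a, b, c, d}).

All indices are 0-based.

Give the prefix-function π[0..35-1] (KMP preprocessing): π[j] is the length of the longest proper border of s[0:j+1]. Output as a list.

π[0] = 0
j=1 s[j]='c': π[1]=0 (border '')
j=2 s[j]='d': π[2]=1 (border 'd')
j=3 s[j]='c': π[3]=2 (border 'dc')
j=4 s[j]='c': k: 2→0; π[4]=0 (border '')
j=5 s[j]='b': π[5]=0 (border '')
j=6 s[j]='a': π[6]=0 (border '')
j=7 s[j]='c': π[7]=0 (border '')
j=8 s[j]='d': π[8]=1 (border 'd')
j=9 s[j]='b': k: 1→0; π[9]=0 (border '')
j=10 s[j]='b': π[10]=0 (border '')
j=11 s[j]='d': π[11]=1 (border 'd')
j=12 s[j]='d': k: 1→0; π[12]=1 (border 'd')
j=13 s[j]='d': k: 1→0; π[13]=1 (border 'd')
j=14 s[j]='c': π[14]=2 (border 'dc')
j=15 s[j]='c': k: 2→0; π[15]=0 (border '')
j=16 s[j]='d': π[16]=1 (border 'd')
j=17 s[j]='b': k: 1→0; π[17]=0 (border '')
j=18 s[j]='a': π[18]=0 (border '')
j=19 s[j]='c': π[19]=0 (border '')
j=20 s[j]='c': π[20]=0 (border '')
j=21 s[j]='a': π[21]=0 (border '')
j=22 s[j]='c': π[22]=0 (border '')
j=23 s[j]='d': π[23]=1 (border 'd')
j=24 s[j]='b': k: 1→0; π[24]=0 (border '')
j=25 s[j]='c': π[25]=0 (border '')
j=26 s[j]='d': π[26]=1 (border 'd')
j=27 s[j]='a': k: 1→0; π[27]=0 (border '')
j=28 s[j]='d': π[28]=1 (border 'd')
j=29 s[j]='a': k: 1→0; π[29]=0 (border '')
j=30 s[j]='b': π[30]=0 (border '')
j=31 s[j]='b': π[31]=0 (border '')
j=32 s[j]='b': π[32]=0 (border '')
j=33 s[j]='d': π[33]=1 (border 'd')
j=34 s[j]='a': k: 1→0; π[34]=0 (border '')

[0, 0, 1, 2, 0, 0, 0, 0, 1, 0, 0, 1, 1, 1, 2, 0, 1, 0, 0, 0, 0, 0, 0, 1, 0, 0, 1, 0, 1, 0, 0, 0, 0, 1, 0]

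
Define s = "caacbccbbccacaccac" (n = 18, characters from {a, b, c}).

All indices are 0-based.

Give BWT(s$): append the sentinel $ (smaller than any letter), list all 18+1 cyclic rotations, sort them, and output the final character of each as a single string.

rank  rotation             last
    0  $caacbccbbccacaccac  c
    1  aacbccbbccacaccac$c  c
    2  ac$caacbccbbccacacc  c
    3  acaccac$caacbccbbcc  c
    4  acbccbbccacaccac$ca  a
    5  accac$caacbccbbccac  c
    6  bbccacaccac$caacbcc  c
    7  bccacaccac$caacbccb  b
    8  bccbbccacaccac$caac  c
    9  c$caacbccbbccacacca  a
   10  caacbccbbccacaccac$  $
   11  cac$caacbccbbccacac  c
   12  cacaccac$caacbccbbc  c
   13  caccac$caacbccbbcca  a
   14  cbbccacaccac$caacbc  c
   15  cbccbbccacaccac$caa  a
   16  ccac$caacbccbbccaca  a
   17  ccacaccac$caacbccbb  b
   18  ccbbccacaccac$caacb  b

ccccaccbca$ccacaabb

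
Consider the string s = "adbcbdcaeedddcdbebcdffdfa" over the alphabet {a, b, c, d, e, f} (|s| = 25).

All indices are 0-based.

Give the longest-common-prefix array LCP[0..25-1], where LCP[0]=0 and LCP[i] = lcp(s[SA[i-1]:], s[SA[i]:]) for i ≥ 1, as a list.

[0, 1, 1, 0, 2, 1, 1, 0, 1, 1, 2, 0, 2, 1, 2, 1, 2, 1, 2, 0, 1, 1, 0, 1, 1]

rank→(start, suffix):
  0 → (24, 'a')
  1 → (0, 'adbcbdcaeedddcdbebcdffdfa')
  2 → (7, 'aeedddcdbebcdffdfa')
  3 → (2, 'bcbdcaeedddcdbebcdffdfa')
  4 → (17, 'bcdffdfa')
  5 → (4, 'bdcaeedddcdbebcdffdfa')
  6 → (15, 'bebcdffdfa')
  7 → (6, 'caeedddcdbebcdffdfa')
  8 → (3, 'cbdcaeedddcdbebcdffdfa')
  9 → (13, 'cdbebcdffdfa')
  10 → (18, 'cdffdfa')
  11 → (1, 'dbcbdcaeedddcdbebcdffdfa')
  12 → (14, 'dbebcdffdfa')
  13 → (5, 'dcaeedddcdbebcdffdfa')
  14 → (12, 'dcdbebcdffdfa')
  15 → (11, 'ddcdbebcdffdfa')
  16 → (10, 'dddcdbebcdffdfa')
  17 → (22, 'dfa')
  18 → (19, 'dffdfa')
  19 → (16, 'ebcdffdfa')
  20 → (9, 'edddcdbebcdffdfa')
  21 → (8, 'eedddcdbebcdffdfa')
  22 → (23, 'fa')
  23 → (21, 'fdfa')
  24 → (20, 'ffdfa')

SA = [24, 0, 7, 2, 17, 4, 15, 6, 3, 13, 18, 1, 14, 5, 12, 11, 10, 22, 19, 16, 9, 8, 23, 21, 20]
rank  pair      lcp
   1  s[24:],s[0:]  1  'a'
   2  s[0:],s[7:]  1  'a'
   3  s[7:],s[2:]  0  ''
   4  s[2:],s[17:]  2  'bc'
   5  s[17:],s[4:]  1  'b'
   6  s[4:],s[15:]  1  'b'
   7  s[15:],s[6:]  0  ''
   8  s[6:],s[3:]  1  'c'
   9  s[3:],s[13:]  1  'c'
  10  s[13:],s[18:]  2  'cd'
  11  s[18:],s[1:]  0  ''
  12  s[1:],s[14:]  2  'db'
  13  s[14:],s[5:]  1  'd'
  14  s[5:],s[12:]  2  'dc'
  15  s[12:],s[11:]  1  'd'
  16  s[11:],s[10:]  2  'dd'
  17  s[10:],s[22:]  1  'd'
  18  s[22:],s[19:]  2  'df'
  19  s[19:],s[16:]  0  ''
  20  s[16:],s[9:]  1  'e'
  21  s[9:],s[8:]  1  'e'
  22  s[8:],s[23:]  0  ''
  23  s[23:],s[21:]  1  'f'
  24  s[21:],s[20:]  1  'f'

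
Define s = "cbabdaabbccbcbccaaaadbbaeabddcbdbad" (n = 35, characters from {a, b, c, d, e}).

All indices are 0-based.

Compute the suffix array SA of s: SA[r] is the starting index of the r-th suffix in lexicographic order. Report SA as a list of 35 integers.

sorted suffixes:
  #0 SA[0]=16  'aaaadbbaeabddcbdbad'
  #1 SA[1]=17  'aaadbbaeabddcbdbad'
  #2 SA[2]=5  'aabbccbcbccaaaadbbaeabddcbdbad'
  #3 SA[3]=18  'aadbbaeabddcbdbad'
  #4 SA[4]=6  'abbccbcbccaaaadbbaeabddcbdbad'
  #5 SA[5]=2  'abdaabbccbcbccaaaadbbaeabddcbdbad'
  #6 SA[6]=25  'abddcbdbad'
  #7 SA[7]=33  'ad'
  #8 SA[8]=19  'adbbaeabddcbdbad'
  #9 SA[9]=23  'aeabddcbdbad'
  #10 SA[10]=1  'babdaabbccbcbccaaaadbbaeabddcbdbad'
  #11 SA[11]=32  'bad'
  #12 SA[12]=22  'baeabddcbdbad'
  #13 SA[13]=21  'bbaeabddcbdbad'
  #14 SA[14]=7  'bbccbcbccaaaadbbaeabddcbdbad'
  #15 SA[15]=11  'bcbccaaaadbbaeabddcbdbad'
  #16 SA[16]=13  'bccaaaadbbaeabddcbdbad'
  #17 SA[17]=8  'bccbcbccaaaadbbaeabddcbdbad'
  #18 SA[18]=3  'bdaabbccbcbccaaaadbbaeabddcbdbad'
  #19 SA[19]=30  'bdbad'
  #20 SA[20]=26  'bddcbdbad'
  #21 SA[21]=15  'caaaadbbaeabddcbdbad'
  #22 SA[22]=0  'cbabdaabbccbcbccaaaadbbaeabddcbdbad'
  #23 SA[23]=10  'cbcbccaaaadbbaeabddcbdbad'
  #24 SA[24]=12  'cbccaaaadbbaeabddcbdbad'
  #25 SA[25]=29  'cbdbad'
  #26 SA[26]=14  'ccaaaadbbaeabddcbdbad'
  #27 SA[27]=9  'ccbcbccaaaadbbaeabddcbdbad'
  #28 SA[28]=34  'd'
  #29 SA[29]=4  'daabbccbcbccaaaadbbaeabddcbdbad'
  #30 SA[30]=31  'dbad'
  #31 SA[31]=20  'dbbaeabddcbdbad'
  #32 SA[32]=28  'dcbdbad'
  #33 SA[33]=27  'ddcbdbad'
  #34 SA[34]=24  'eabddcbdbad'

[16, 17, 5, 18, 6, 2, 25, 33, 19, 23, 1, 32, 22, 21, 7, 11, 13, 8, 3, 30, 26, 15, 0, 10, 12, 29, 14, 9, 34, 4, 31, 20, 28, 27, 24]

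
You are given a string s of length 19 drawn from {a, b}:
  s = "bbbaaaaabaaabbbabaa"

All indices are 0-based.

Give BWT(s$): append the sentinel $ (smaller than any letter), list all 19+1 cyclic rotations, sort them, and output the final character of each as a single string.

aabbaabaabaaababbb$a

rank  rotation              last
    0  $bbbaaaaabaaabbbabaa  a
    1  a$bbbaaaaabaaabbbaba  a
    2  aa$bbbaaaaabaaabbbab  b
    3  aaaaabaaabbbabaa$bbb  b
    4  aaaabaaabbbabaa$bbba  a
    5  aaabaaabbbabaa$bbbaa  a
    6  aaabbbabaa$bbbaaaaab  b
    7  aabaaabbbabaa$bbbaaa  a
    8  aabbbabaa$bbbaaaaaba  a
    9  abaa$bbbaaaaabaaabbb  b
   10  abaaabbbabaa$bbbaaaa  a
   11  abbbabaa$bbbaaaaabaa  a
   12  baa$bbbaaaaabaaabbba  a
   13  baaaaabaaabbbabaa$bb  b
   14  baaabbbabaa$bbbaaaaa  a
   15  babaa$bbbaaaaabaaabb  b
   16  bbaaaaabaaabbbabaa$b  b
   17  bbabaa$bbbaaaaabaaab  b
   18  bbbaaaaabaaabbbabaa$  $
   19  bbbabaa$bbbaaaaabaaa  a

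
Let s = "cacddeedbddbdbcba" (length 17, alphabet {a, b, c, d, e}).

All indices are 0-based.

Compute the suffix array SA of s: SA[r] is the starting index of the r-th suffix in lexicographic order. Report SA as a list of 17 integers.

rank→(start, suffix):
  0 → (16, 'a')
  1 → (1, 'acddeedbddbdbcba')
  2 → (15, 'ba')
  3 → (13, 'bcba')
  4 → (11, 'bdbcba')
  5 → (8, 'bddbdbcba')
  6 → (0, 'cacddeedbddbdbcba')
  7 → (14, 'cba')
  8 → (2, 'cddeedbddbdbcba')
  9 → (12, 'dbcba')
  10 → (10, 'dbdbcba')
  11 → (7, 'dbddbdbcba')
  12 → (9, 'ddbdbcba')
  13 → (3, 'ddeedbddbdbcba')
  14 → (4, 'deedbddbdbcba')
  15 → (6, 'edbddbdbcba')
  16 → (5, 'eedbddbdbcba')

[16, 1, 15, 13, 11, 8, 0, 14, 2, 12, 10, 7, 9, 3, 4, 6, 5]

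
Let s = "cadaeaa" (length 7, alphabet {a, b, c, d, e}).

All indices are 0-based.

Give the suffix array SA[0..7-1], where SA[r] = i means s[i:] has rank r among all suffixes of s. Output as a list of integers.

rank→(start, suffix):
  0 → (6, 'a')
  1 → (5, 'aa')
  2 → (1, 'adaeaa')
  3 → (3, 'aeaa')
  4 → (0, 'cadaeaa')
  5 → (2, 'daeaa')
  6 → (4, 'eaa')

[6, 5, 1, 3, 0, 2, 4]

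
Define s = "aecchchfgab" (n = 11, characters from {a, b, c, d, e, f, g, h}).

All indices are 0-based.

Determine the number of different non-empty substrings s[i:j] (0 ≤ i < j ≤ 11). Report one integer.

61

sorted suffixes:
  #0 SA[0]=9  'ab'
  #1 SA[1]=0  'aecchchfgab'
  #2 SA[2]=10  'b'
  #3 SA[3]=2  'cchchfgab'
  #4 SA[4]=3  'chchfgab'
  #5 SA[5]=5  'chfgab'
  #6 SA[6]=1  'ecchchfgab'
  #7 SA[7]=7  'fgab'
  #8 SA[8]=8  'gab'
  #9 SA[9]=4  'hchfgab'
  #10 SA[10]=6  'hfgab'

SA = [9, 0, 10, 2, 3, 5, 1, 7, 8, 4, 6]
[i] adj suffixes → lcp
  [1] 9/0 → 1 ('a')
  [2] 0/10 → 0 ('')
  [3] 10/2 → 0 ('')
  [4] 2/3 → 1 ('c')
  [5] 3/5 → 2 ('ch')
  [6] 5/1 → 0 ('')
  [7] 1/7 → 0 ('')
  [8] 7/8 → 0 ('')
  [9] 8/4 → 0 ('')
  [10] 4/6 → 1 ('h')

n(n+1)/2 = 11·12/2 = 66
Σ LCP = 0 + 1 + 0 + 0 + 1 + 2 + 0 + 0 + 0 + 0 + 1 = 5
distinct = 66 − 5 = 61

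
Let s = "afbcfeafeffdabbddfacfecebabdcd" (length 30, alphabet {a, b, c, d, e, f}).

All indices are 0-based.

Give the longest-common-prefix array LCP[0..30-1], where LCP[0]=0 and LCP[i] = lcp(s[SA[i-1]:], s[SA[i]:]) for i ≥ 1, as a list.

[0, 2, 1, 1, 2, 0, 1, 1, 1, 2, 0, 1, 1, 3, 0, 1, 1, 1, 1, 0, 1, 1, 1, 0, 1, 1, 1, 2, 2, 1]

rank | idx | suffix
   0 |  12 | abbddfacfecebabdcd
   1 |  25 | abdcd
   2 |  18 | acfecebabdcd
   3 |   0 | afbcfeafeffdabbddfacfecebabdcd
   4 |   6 | afeffdabbddfacfecebabdcd
   5 |  24 | babdcd
   6 |  13 | bbddfacfecebabdcd
   7 |   2 | bcfeafeffdabbddfacfecebabdcd
   8 |  26 | bdcd
   9 |  14 | bddfacfecebabdcd
  10 |  28 | cd
  11 |  22 | cebabdcd
  12 |   3 | cfeafeffdabbddfacfecebabdcd
  13 |  19 | cfecebabdcd
  14 |  29 | d
  15 |  11 | dabbddfacfecebabdcd
  16 |  27 | dcd
  17 |  15 | ddfacfecebabdcd
  18 |  16 | dfacfecebabdcd
  19 |   5 | eafeffdabbddfacfecebabdcd
  20 |  23 | ebabdcd
  21 |  21 | ecebabdcd
  22 |   8 | effdabbddfacfecebabdcd
  23 |  17 | facfecebabdcd
  24 |   1 | fbcfeafeffdabbddfacfecebabdcd
  25 |  10 | fdabbddfacfecebabdcd
  26 |   4 | feafeffdabbddfacfecebabdcd
  27 |  20 | fecebabdcd
  28 |   7 | feffdabbddfacfecebabdcd
  29 |   9 | ffdabbddfacfecebabdcd

SA = [12, 25, 18, 0, 6, 24, 13, 2, 26, 14, 28, 22, 3, 19, 29, 11, 27, 15, 16, 5, 23, 21, 8, 17, 1, 10, 4, 20, 7, 9]
[i] adj suffixes → lcp
  [1] 12/25 → 2 ('ab')
  [2] 25/18 → 1 ('a')
  [3] 18/0 → 1 ('a')
  [4] 0/6 → 2 ('af')
  [5] 6/24 → 0 ('')
  [6] 24/13 → 1 ('b')
  [7] 13/2 → 1 ('b')
  [8] 2/26 → 1 ('b')
  [9] 26/14 → 2 ('bd')
  [10] 14/28 → 0 ('')
  [11] 28/22 → 1 ('c')
  [12] 22/3 → 1 ('c')
  [13] 3/19 → 3 ('cfe')
  [14] 19/29 → 0 ('')
  [15] 29/11 → 1 ('d')
  [16] 11/27 → 1 ('d')
  [17] 27/15 → 1 ('d')
  [18] 15/16 → 1 ('d')
  [19] 16/5 → 0 ('')
  [20] 5/23 → 1 ('e')
  [21] 23/21 → 1 ('e')
  [22] 21/8 → 1 ('e')
  [23] 8/17 → 0 ('')
  [24] 17/1 → 1 ('f')
  [25] 1/10 → 1 ('f')
  [26] 10/4 → 1 ('f')
  [27] 4/20 → 2 ('fe')
  [28] 20/7 → 2 ('fe')
  [29] 7/9 → 1 ('f')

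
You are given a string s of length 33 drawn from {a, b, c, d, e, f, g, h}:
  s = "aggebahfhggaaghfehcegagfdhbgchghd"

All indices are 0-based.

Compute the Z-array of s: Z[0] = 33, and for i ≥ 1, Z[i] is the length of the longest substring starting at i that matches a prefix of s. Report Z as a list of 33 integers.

Z[0]=33
i=1: outside box; Z[1]=0
i=2: outside box; Z[2]=0
i=3: outside box; Z[3]=0
i=4: outside box; Z[4]=0
i=5: outside box; Z[5]=1 extend→box=[5,6)
i=6: outside box; Z[6]=0
i=7: outside box; Z[7]=0
i=8: outside box; Z[8]=0
i=9: outside box; Z[9]=0
i=10: outside box; Z[10]=0
i=11: outside box; Z[11]=1 extend→box=[11,12)
i=12: outside box; Z[12]=2 extend→box=[12,14)
i=13: min(r-i=1, Z[1]=0)=0; Z[13]=0
i=14: outside box; Z[14]=0
i=15: outside box; Z[15]=0
i=16: outside box; Z[16]=0
i=17: outside box; Z[17]=0
i=18: outside box; Z[18]=0
i=19: outside box; Z[19]=0
i=20: outside box; Z[20]=0
i=21: outside box; Z[21]=2 extend→box=[21,23)
i=22: min(r-i=1, Z[1]=0)=0; Z[22]=0
i=23: outside box; Z[23]=0
i=24: outside box; Z[24]=0
i=25: outside box; Z[25]=0
i=26: outside box; Z[26]=0
i=27: outside box; Z[27]=0
i=28: outside box; Z[28]=0
i=29: outside box; Z[29]=0
i=30: outside box; Z[30]=0
i=31: outside box; Z[31]=0
i=32: outside box; Z[32]=0

[33, 0, 0, 0, 0, 1, 0, 0, 0, 0, 0, 1, 2, 0, 0, 0, 0, 0, 0, 0, 0, 2, 0, 0, 0, 0, 0, 0, 0, 0, 0, 0, 0]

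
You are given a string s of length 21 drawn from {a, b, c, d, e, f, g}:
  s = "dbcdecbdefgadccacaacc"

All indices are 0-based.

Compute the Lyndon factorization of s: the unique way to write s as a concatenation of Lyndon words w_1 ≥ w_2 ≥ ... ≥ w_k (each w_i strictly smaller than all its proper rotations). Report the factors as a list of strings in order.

["d", "bcdecbdefg", "adcc", "ac", "aacc"]

emit factor 1: 'd' (i=0, period=1)
emit factor 2: 'bcdecbdefg' (i=1, period=10)
emit factor 3: 'adcc' (i=11, period=4)
emit factor 4: 'ac' (i=15, period=2)
emit factor 5: 'aacc' (i=17, period=4)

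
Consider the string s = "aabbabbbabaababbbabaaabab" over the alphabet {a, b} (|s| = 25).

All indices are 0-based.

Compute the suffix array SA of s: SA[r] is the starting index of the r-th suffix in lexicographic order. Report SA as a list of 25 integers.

sorted suffixes:
  #0 SA[0]=19  'aaabab'
  #1 SA[1]=20  'aabab'
  #2 SA[2]=10  'aababbbabaaabab'
  #3 SA[3]=0  'aabbabbbabaababbbabaaabab'
  #4 SA[4]=23  'ab'
  #5 SA[5]=17  'abaaabab'
  #6 SA[6]=8  'abaababbbabaaabab'
  #7 SA[7]=21  'abab'
  #8 SA[8]=11  'ababbbabaaabab'
  #9 SA[9]=1  'abbabbbabaababbbabaaabab'
  #10 SA[10]=13  'abbbabaaabab'
  #11 SA[11]=4  'abbbabaababbbabaaabab'
  #12 SA[12]=24  'b'
  #13 SA[13]=18  'baaabab'
  #14 SA[14]=9  'baababbbabaaabab'
  #15 SA[15]=22  'bab'
  #16 SA[16]=16  'babaaabab'
  #17 SA[17]=7  'babaababbbabaaabab'
  #18 SA[18]=12  'babbbabaaabab'
  #19 SA[19]=3  'babbbabaababbbabaaabab'
  #20 SA[20]=15  'bbabaaabab'
  #21 SA[21]=6  'bbabaababbbabaaabab'
  #22 SA[22]=2  'bbabbbabaababbbabaaabab'
  #23 SA[23]=14  'bbbabaaabab'
  #24 SA[24]=5  'bbbabaababbbabaaabab'

[19, 20, 10, 0, 23, 17, 8, 21, 11, 1, 13, 4, 24, 18, 9, 22, 16, 7, 12, 3, 15, 6, 2, 14, 5]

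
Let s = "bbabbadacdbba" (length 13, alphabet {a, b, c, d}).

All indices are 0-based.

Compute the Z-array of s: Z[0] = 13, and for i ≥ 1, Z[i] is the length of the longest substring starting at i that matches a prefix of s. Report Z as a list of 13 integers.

[13, 1, 0, 3, 1, 0, 0, 0, 0, 0, 3, 1, 0]

Z[0]=13
i=1: fresh scan; Z[1]=1 extend→box=[1,2)
i=2: fresh scan; Z[2]=0
i=3: fresh scan; Z[3]=3 extend→box=[3,6)
i=4: min(r-i=2, Z[1]=1)=1; Z[4]=1
i=5: min(r-i=1, Z[2]=0)=0; Z[5]=0
i=6: fresh scan; Z[6]=0
i=7: fresh scan; Z[7]=0
i=8: fresh scan; Z[8]=0
i=9: fresh scan; Z[9]=0
i=10: fresh scan; Z[10]=3 extend→box=[10,13)
i=11: min(r-i=2, Z[1]=1)=1; Z[11]=1
i=12: min(r-i=1, Z[2]=0)=0; Z[12]=0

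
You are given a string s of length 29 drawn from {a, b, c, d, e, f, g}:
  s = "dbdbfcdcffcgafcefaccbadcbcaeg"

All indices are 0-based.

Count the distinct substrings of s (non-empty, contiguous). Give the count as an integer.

sorted suffixes:
  #0 SA[0]=17  'accbadcbcaeg'
  #1 SA[1]=21  'adcbcaeg'
  #2 SA[2]=26  'aeg'
  #3 SA[3]=12  'afcefaccbadcbcaeg'
  #4 SA[4]=20  'badcbcaeg'
  #5 SA[5]=24  'bcaeg'
  #6 SA[6]=1  'bdbfcdcffcgafcefaccbadcbcaeg'
  #7 SA[7]=3  'bfcdcffcgafcefaccbadcbcaeg'
  #8 SA[8]=25  'caeg'
  #9 SA[9]=19  'cbadcbcaeg'
  #10 SA[10]=23  'cbcaeg'
  #11 SA[11]=18  'ccbadcbcaeg'
  #12 SA[12]=5  'cdcffcgafcefaccbadcbcaeg'
  #13 SA[13]=14  'cefaccbadcbcaeg'
  #14 SA[14]=7  'cffcgafcefaccbadcbcaeg'
  #15 SA[15]=10  'cgafcefaccbadcbcaeg'
  #16 SA[16]=0  'dbdbfcdcffcgafcefaccbadcbcaeg'
  #17 SA[17]=2  'dbfcdcffcgafcefaccbadcbcaeg'
  #18 SA[18]=22  'dcbcaeg'
  #19 SA[19]=6  'dcffcgafcefaccbadcbcaeg'
  #20 SA[20]=15  'efaccbadcbcaeg'
  #21 SA[21]=27  'eg'
  #22 SA[22]=16  'faccbadcbcaeg'
  #23 SA[23]=4  'fcdcffcgafcefaccbadcbcaeg'
  #24 SA[24]=13  'fcefaccbadcbcaeg'
  #25 SA[25]=9  'fcgafcefaccbadcbcaeg'
  #26 SA[26]=8  'ffcgafcefaccbadcbcaeg'
  #27 SA[27]=28  'g'
  #28 SA[28]=11  'gafcefaccbadcbcaeg'

SA = [17, 21, 26, 12, 20, 24, 1, 3, 25, 19, 23, 18, 5, 14, 7, 10, 0, 2, 22, 6, 15, 27, 16, 4, 13, 9, 8, 28, 11]
[i] adj suffixes → lcp
  [1] 17/21 → 1 ('a')
  [2] 21/26 → 1 ('a')
  [3] 26/12 → 1 ('a')
  [4] 12/20 → 0 ('')
  [5] 20/24 → 1 ('b')
  [6] 24/1 → 1 ('b')
  [7] 1/3 → 1 ('b')
  [8] 3/25 → 0 ('')
  [9] 25/19 → 1 ('c')
  [10] 19/23 → 2 ('cb')
  [11] 23/18 → 1 ('c')
  [12] 18/5 → 1 ('c')
  [13] 5/14 → 1 ('c')
  [14] 14/7 → 1 ('c')
  [15] 7/10 → 1 ('c')
  [16] 10/0 → 0 ('')
  [17] 0/2 → 2 ('db')
  [18] 2/22 → 1 ('d')
  [19] 22/6 → 2 ('dc')
  [20] 6/15 → 0 ('')
  [21] 15/27 → 1 ('e')
  [22] 27/16 → 0 ('')
  [23] 16/4 → 1 ('f')
  [24] 4/13 → 2 ('fc')
  [25] 13/9 → 2 ('fc')
  [26] 9/8 → 1 ('f')
  [27] 8/28 → 0 ('')
  [28] 28/11 → 1 ('g')

n(n+1)/2 = 29·30/2 = 435
Σ LCP = 0 + 1 + 1 + 1 + 0 + 1 + 1 + 1 + 0 + 1 + 2 + 1 + 1 + 1 + 1 + 1 + 0 + 2 + 1 + 2 + 0 + 1 + 0 + 1 + 2 + 2 + 1 + 0 + 1 = 27
distinct = 435 − 27 = 408

408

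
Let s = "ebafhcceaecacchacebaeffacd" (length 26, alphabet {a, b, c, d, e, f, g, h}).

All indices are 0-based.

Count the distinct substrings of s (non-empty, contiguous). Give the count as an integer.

rank→(start, suffix):
  0 → (11, 'acchacebaeffacd')
  1 → (23, 'acd')
  2 → (15, 'acebaeffacd')
  3 → (8, 'aecacchacebaeffacd')
  4 → (19, 'aeffacd')
  5 → (2, 'afhcceaecacchacebaeffacd')
  6 → (18, 'baeffacd')
  7 → (1, 'bafhcceaecacchacebaeffacd')
  8 → (10, 'cacchacebaeffacd')
  9 → (5, 'cceaecacchacebaeffacd')
  10 → (12, 'cchacebaeffacd')
  11 → (24, 'cd')
  12 → (6, 'ceaecacchacebaeffacd')
  13 → (16, 'cebaeffacd')
  14 → (13, 'chacebaeffacd')
  15 → (25, 'd')
  16 → (7, 'eaecacchacebaeffacd')
  17 → (17, 'ebaeffacd')
  18 → (0, 'ebafhcceaecacchacebaeffacd')
  19 → (9, 'ecacchacebaeffacd')
  20 → (20, 'effacd')
  21 → (22, 'facd')
  22 → (21, 'ffacd')
  23 → (3, 'fhcceaecacchacebaeffacd')
  24 → (14, 'hacebaeffacd')
  25 → (4, 'hcceaecacchacebaeffacd')

SA = [11, 23, 15, 8, 19, 2, 18, 1, 10, 5, 12, 24, 6, 16, 13, 25, 7, 17, 0, 9, 20, 22, 21, 3, 14, 4]
rank  pair      lcp
   1  s[11:],s[23:]  2  'ac'
   2  s[23:],s[15:]  2  'ac'
   3  s[15:],s[8:]  1  'a'
   4  s[8:],s[19:]  2  'ae'
   5  s[19:],s[2:]  1  'a'
   6  s[2:],s[18:]  0  ''
   7  s[18:],s[1:]  2  'ba'
   8  s[1:],s[10:]  0  ''
   9  s[10:],s[5:]  1  'c'
  10  s[5:],s[12:]  2  'cc'
  11  s[12:],s[24:]  1  'c'
  12  s[24:],s[6:]  1  'c'
  13  s[6:],s[16:]  2  'ce'
  14  s[16:],s[13:]  1  'c'
  15  s[13:],s[25:]  0  ''
  16  s[25:],s[7:]  0  ''
  17  s[7:],s[17:]  1  'e'
  18  s[17:],s[0:]  3  'eba'
  19  s[0:],s[9:]  1  'e'
  20  s[9:],s[20:]  1  'e'
  21  s[20:],s[22:]  0  ''
  22  s[22:],s[21:]  1  'f'
  23  s[21:],s[3:]  1  'f'
  24  s[3:],s[14:]  0  ''
  25  s[14:],s[4:]  1  'h'

n(n+1)/2 = 26·27/2 = 351
Σ LCP = 0 + 2 + 2 + 1 + 2 + 1 + 0 + 2 + 0 + 1 + 2 + 1 + 1 + 2 + 1 + 0 + 0 + 1 + 3 + 1 + 1 + 0 + 1 + 1 + 0 + 1 = 27
distinct = 351 − 27 = 324

324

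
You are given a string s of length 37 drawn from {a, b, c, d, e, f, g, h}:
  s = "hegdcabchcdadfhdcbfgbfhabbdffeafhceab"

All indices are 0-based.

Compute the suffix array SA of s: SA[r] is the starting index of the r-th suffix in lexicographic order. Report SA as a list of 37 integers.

[35, 23, 5, 11, 30, 36, 24, 6, 25, 17, 20, 4, 16, 9, 33, 7, 10, 3, 15, 26, 12, 34, 29, 1, 28, 27, 18, 21, 31, 13, 19, 2, 22, 8, 32, 14, 0]

rank→(start, suffix):
  0 → (35, 'ab')
  1 → (23, 'abbdffeafhceab')
  2 → (5, 'abchcdadfhdcbfgbfhabbdffeafhceab')
  3 → (11, 'adfhdcbfgbfhabbdffeafhceab')
  4 → (30, 'afhceab')
  5 → (36, 'b')
  6 → (24, 'bbdffeafhceab')
  7 → (6, 'bchcdadfhdcbfgbfhabbdffeafhceab')
  8 → (25, 'bdffeafhceab')
  9 → (17, 'bfgbfhabbdffeafhceab')
  10 → (20, 'bfhabbdffeafhceab')
  11 → (4, 'cabchcdadfhdcbfgbfhabbdffeafhceab')
  12 → (16, 'cbfgbfhabbdffeafhceab')
  13 → (9, 'cdadfhdcbfgbfhabbdffeafhceab')
  14 → (33, 'ceab')
  15 → (7, 'chcdadfhdcbfgbfhabbdffeafhceab')
  16 → (10, 'dadfhdcbfgbfhabbdffeafhceab')
  17 → (3, 'dcabchcdadfhdcbfgbfhabbdffeafhceab')
  18 → (15, 'dcbfgbfhabbdffeafhceab')
  19 → (26, 'dffeafhceab')
  20 → (12, 'dfhdcbfgbfhabbdffeafhceab')
  21 → (34, 'eab')
  22 → (29, 'eafhceab')
  23 → (1, 'egdcabchcdadfhdcbfgbfhabbdffeafhceab')
  24 → (28, 'feafhceab')
  25 → (27, 'ffeafhceab')
  26 → (18, 'fgbfhabbdffeafhceab')
  27 → (21, 'fhabbdffeafhceab')
  28 → (31, 'fhceab')
  29 → (13, 'fhdcbfgbfhabbdffeafhceab')
  30 → (19, 'gbfhabbdffeafhceab')
  31 → (2, 'gdcabchcdadfhdcbfgbfhabbdffeafhceab')
  32 → (22, 'habbdffeafhceab')
  33 → (8, 'hcdadfhdcbfgbfhabbdffeafhceab')
  34 → (32, 'hceab')
  35 → (14, 'hdcbfgbfhabbdffeafhceab')
  36 → (0, 'hegdcabchcdadfhdcbfgbfhabbdffeafhceab')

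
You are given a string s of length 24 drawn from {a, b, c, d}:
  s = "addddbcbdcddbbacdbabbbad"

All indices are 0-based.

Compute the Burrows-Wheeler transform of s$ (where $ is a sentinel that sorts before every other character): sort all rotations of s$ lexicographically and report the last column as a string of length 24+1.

rank  rotation                   last
    0  $addddbcbdcddbbacdbabbbad  d
    1  abbbad$addddbcbdcddbbacdb  b
    2  acdbabbbad$addddbcbdcddbb  b
    3  ad$addddbcbdcddbbacdbabbb  b
    4  addddbcbdcddbbacdbabbbad$  $
    5  babbbad$addddbcbdcddbbacd  d
    6  bacdbabbbad$addddbcbdcddb  b
    7  bad$addddbcbdcddbbacdbabb  b
    8  bbacdbabbbad$addddbcbdcdd  d
    9  bbad$addddbcbdcddbbacdbab  b
   10  bbbad$addddbcbdcddbbacdba  a
   11  bcbdcddbbacdbabbbad$adddd  d
   12  bdcddbbacdbabbbad$addddbc  c
   13  cbdcddbbacdbabbbad$addddb  b
   14  cdbabbbad$addddbcbdcddbba  a
   15  cddbbacdbabbbad$addddbcbd  d
   16  d$addddbcbdcddbbacdbabbba  a
   17  dbabbbad$addddbcbdcddbbac  c
   18  dbbacdbabbbad$addddbcbdcd  d
   19  dbcbdcddbbacdbabbbad$addd  d
   20  dcddbbacdbabbbad$addddbcb  b
   21  ddbbacdbabbbad$addddbcbdc  c
   22  ddbcbdcddbbacdbabbbad$add  d
   23  dddbcbdcddbbacdbabbbad$ad  d
   24  ddddbcbdcddbbacdbabbbad$a  a

dbbb$dbbdbadcbadacddbcdda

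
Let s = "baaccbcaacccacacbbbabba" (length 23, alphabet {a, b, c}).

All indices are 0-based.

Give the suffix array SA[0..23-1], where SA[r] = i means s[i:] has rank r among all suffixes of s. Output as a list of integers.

[22, 1, 7, 19, 12, 14, 2, 8, 21, 0, 18, 20, 17, 16, 5, 6, 11, 13, 15, 4, 10, 3, 9]

sorted suffixes:
  #0 SA[0]=22  'a'
  #1 SA[1]=1  'aaccbcaacccacacbbbabba'
  #2 SA[2]=7  'aacccacacbbbabba'
  #3 SA[3]=19  'abba'
  #4 SA[4]=12  'acacbbbabba'
  #5 SA[5]=14  'acbbbabba'
  #6 SA[6]=2  'accbcaacccacacbbbabba'
  #7 SA[7]=8  'acccacacbbbabba'
  #8 SA[8]=21  'ba'
  #9 SA[9]=0  'baaccbcaacccacacbbbabba'
  #10 SA[10]=18  'babba'
  #11 SA[11]=20  'bba'
  #12 SA[12]=17  'bbabba'
  #13 SA[13]=16  'bbbabba'
  #14 SA[14]=5  'bcaacccacacbbbabba'
  #15 SA[15]=6  'caacccacacbbbabba'
  #16 SA[16]=11  'cacacbbbabba'
  #17 SA[17]=13  'cacbbbabba'
  #18 SA[18]=15  'cbbbabba'
  #19 SA[19]=4  'cbcaacccacacbbbabba'
  #20 SA[20]=10  'ccacacbbbabba'
  #21 SA[21]=3  'ccbcaacccacacbbbabba'
  #22 SA[22]=9  'cccacacbbbabba'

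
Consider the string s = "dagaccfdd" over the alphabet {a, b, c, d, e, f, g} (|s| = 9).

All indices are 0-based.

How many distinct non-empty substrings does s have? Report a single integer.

41

rank→(start, suffix):
  0 → (3, 'accfdd')
  1 → (1, 'agaccfdd')
  2 → (4, 'ccfdd')
  3 → (5, 'cfdd')
  4 → (8, 'd')
  5 → (0, 'dagaccfdd')
  6 → (7, 'dd')
  7 → (6, 'fdd')
  8 → (2, 'gaccfdd')

SA = [3, 1, 4, 5, 8, 0, 7, 6, 2]
[i] adj suffixes → lcp
  [1] 3/1 → 1 ('a')
  [2] 1/4 → 0 ('')
  [3] 4/5 → 1 ('c')
  [4] 5/8 → 0 ('')
  [5] 8/0 → 1 ('d')
  [6] 0/7 → 1 ('d')
  [7] 7/6 → 0 ('')
  [8] 6/2 → 0 ('')

n(n+1)/2 = 9·10/2 = 45
Σ LCP = 0 + 1 + 0 + 1 + 0 + 1 + 1 + 0 + 0 = 4
distinct = 45 − 4 = 41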